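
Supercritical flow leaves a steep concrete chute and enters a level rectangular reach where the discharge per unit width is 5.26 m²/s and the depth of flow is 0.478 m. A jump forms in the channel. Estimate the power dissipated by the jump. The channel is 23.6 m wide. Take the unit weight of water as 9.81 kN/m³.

V₁ = q/y₁ = 5.26/0.478 = 11.0 m/s. Fr₁ = V₁/√(g·y₁) = 11.0/√(9.81×0.478) = 5.08.
Conjugate-depth relation: y₂/y₁ = ½[√(1 + 8Fr₁²) − 1] = ½[√207.6 − 1] = 6.70.
y₂ = 6.70 × 0.478 = 3.20 m.
Head loss: ΔE = (y₂ − y₁)³/(4y₁y₂) = (3.20 − 0.478)³/(4×0.478×3.20) = 20.3/6.13 = 3.31 m.
Q = q·b = 5.26 × 23.6 = 124 m³/s. P = γ·Q·ΔE = 9.81 × 124 × 3.31 = 4028 kW.

P = 4028 kW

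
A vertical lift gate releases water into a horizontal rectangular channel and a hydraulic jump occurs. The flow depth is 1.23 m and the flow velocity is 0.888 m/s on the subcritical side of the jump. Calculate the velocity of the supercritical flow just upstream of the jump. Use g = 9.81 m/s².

Fr₂ = V₂/√(g·y₂) = 0.888/√(9.81×1.23) = 0.256.
Since the conjugate-depth ratio holds either way, y₁/y₂ = ½[√(1 + 8Fr₂²) − 1] = ½[√1.523 − 1] = 0.117.
y₁ = 0.117 × 1.23 = 0.144 m.
V₁ = q/y₁ = 1.09/0.144 = 7.59 m/s.

V₁ = 7.59 m/s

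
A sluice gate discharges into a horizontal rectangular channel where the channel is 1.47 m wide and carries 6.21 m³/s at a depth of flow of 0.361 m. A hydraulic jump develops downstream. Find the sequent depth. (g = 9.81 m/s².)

y₂ = 3.00 m

q = Q/b = 6.21/1.47 = 4.22 m²/s; V₁ = q/y₁ = 11.7 m/s. Fr₁ = V₁/√(g·y₁) = 6.22.
Sequent-depth ratio: y₂/y₁ = ½[√(1 + 8Fr₁²) − 1] = ½[√310.3 − 1] = 8.31.
y₂ = 8.31 × 0.361 = 3.00 m.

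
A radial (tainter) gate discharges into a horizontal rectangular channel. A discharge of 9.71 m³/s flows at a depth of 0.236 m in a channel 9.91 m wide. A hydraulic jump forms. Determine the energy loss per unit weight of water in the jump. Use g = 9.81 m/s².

ΔE = 0.238 m

q = Q/b = 9.71/9.91 = 0.980 m²/s; V₁ = q/y₁ = 4.15 m/s. Fr₁ = V₁/√(g·y₁) = 2.73.
Sequent-depth ratio: y₂/y₁ = ½[√(1 + 8Fr₁²) − 1] = ½[√60.56 − 1] = 3.39.
y₂ = 3.39 × 0.236 = 0.800 m.
V₂ = q/y₂ = 0.980/0.800 = 1.22 m/s. E₁ = y₁ + V₁²/2g = 1.11 m; E₂ = y₂ + V₂²/2g = 0.877 m. ΔE = E₁ − E₂ = 0.238 m.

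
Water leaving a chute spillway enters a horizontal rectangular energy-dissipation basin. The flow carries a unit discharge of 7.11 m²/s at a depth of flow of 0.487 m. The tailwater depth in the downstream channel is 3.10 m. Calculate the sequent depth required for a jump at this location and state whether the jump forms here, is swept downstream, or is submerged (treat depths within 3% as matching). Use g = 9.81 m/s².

V₁ = q/y₁ = 7.11/0.487 = 14.6 m/s. Fr₁ = V₁/√(g·y₁) = 14.6/√(9.81×0.487) = 6.68.
By Bélanger, y₂/y₁ = ½[√(1 + 8Fr₁²) − 1] = ½[√357.9 − 1] = 8.96.
y₂ = 8.96 × 0.487 = 4.36 m.
Tailwater y_tw = 3.10 m: y_tw < y₂, so the jump is swept downstream.

y₂ = 4.36 m; the jump is swept downstream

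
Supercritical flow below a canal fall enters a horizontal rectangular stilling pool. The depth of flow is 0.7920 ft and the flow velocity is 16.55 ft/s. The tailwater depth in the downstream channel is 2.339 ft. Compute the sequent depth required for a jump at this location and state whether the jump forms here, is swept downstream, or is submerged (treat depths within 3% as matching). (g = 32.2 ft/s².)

Fr₁ = V₁/√(g·y₁) = 16.55/√(32.2×0.7920) = 3.277.
Conjugate-depth relation: y₂/y₁ = ½[√(1 + 8Fr₁²) − 1] = ½[√86.922 − 1] = 4.162.
y₂ = 4.162 × 0.7920 = 3.296 ft.
Tailwater y_tw = 2.339 ft: y_tw < y₂, so the jump is swept downstream.

y₂ = 3.296 ft; the jump is swept downstream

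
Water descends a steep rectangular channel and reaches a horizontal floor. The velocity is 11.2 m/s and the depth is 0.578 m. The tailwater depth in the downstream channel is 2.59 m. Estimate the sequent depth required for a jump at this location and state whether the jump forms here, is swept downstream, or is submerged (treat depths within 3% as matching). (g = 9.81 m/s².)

Fr₁ = V₁/√(g·y₁) = 11.2/√(9.81×0.578) = 4.70.
Bélanger equation: y₂/y₁ = ½[√(1 + 8Fr₁²) − 1] = ½[√178.0 − 1] = 6.17.
y₂ = 6.17 × 0.578 = 3.57 m.
Tailwater y_tw = 2.59 m: y_tw < y₂, so the jump is swept downstream.

y₂ = 3.57 m; the jump is swept downstream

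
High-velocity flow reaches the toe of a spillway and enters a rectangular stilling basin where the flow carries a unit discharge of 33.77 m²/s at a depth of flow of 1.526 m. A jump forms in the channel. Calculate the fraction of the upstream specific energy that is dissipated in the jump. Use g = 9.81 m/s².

V₁ = q/y₁ = 33.77/1.526 = 22.13 m/s. Fr₁ = V₁/√(g·y₁) = 22.13/√(9.81×1.526) = 5.720.
By Bélanger, y₂/y₁ = ½[√(1 + 8Fr₁²) − 1] = ½[√262.71 − 1] = 7.604.
y₂ = 7.604 × 1.526 = 11.60 m.
E₁ = y₁ + V₁²/2g = 26.49 m. ΔE = (y₂ − y₁)³/(4y₁y₂) = 14.45 m. ΔE/E₁ = 14.45/26.49 = 0.546.

ΔE/E₁ = 0.546 (54.6%)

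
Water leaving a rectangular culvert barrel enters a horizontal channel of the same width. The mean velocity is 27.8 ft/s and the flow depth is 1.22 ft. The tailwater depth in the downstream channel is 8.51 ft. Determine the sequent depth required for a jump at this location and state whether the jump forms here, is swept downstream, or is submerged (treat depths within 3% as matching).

Fr₁ = V₁/√(g·y₁) = 27.8/√(32.2×1.22) = 4.44.
Sequent-depth ratio: y₂/y₁ = ½[√(1 + 8Fr₁²) − 1] = ½[√158.4 − 1] = 5.79.
y₂ = 5.79 × 1.22 = 7.07 ft.
Tailwater y_tw = 8.51 ft: y_tw > y₂, so the jump is submerged.

y₂ = 7.07 ft; the jump is submerged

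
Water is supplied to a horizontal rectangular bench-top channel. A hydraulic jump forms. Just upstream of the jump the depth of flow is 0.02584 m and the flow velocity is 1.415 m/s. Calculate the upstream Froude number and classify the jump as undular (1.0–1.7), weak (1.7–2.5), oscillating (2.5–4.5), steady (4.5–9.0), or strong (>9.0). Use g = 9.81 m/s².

Fr₁ = V₁/√(g·y₁) = 1.415/√(9.81×0.02584) = 2.810.
Fr₁ = 2.810 lies in the oscillating range.

Fr₁ = 2.810; oscillating jump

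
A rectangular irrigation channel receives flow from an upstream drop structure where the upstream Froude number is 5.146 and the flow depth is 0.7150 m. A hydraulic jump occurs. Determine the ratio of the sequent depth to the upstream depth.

Fr₁ = 5.146 (given).
Conjugate-depth relation: y₂/y₁ = ½[√(1 + 8Fr₁²) − 1] = ½[√212.85 − 1] = 6.795.

y₂/y₁ = 6.795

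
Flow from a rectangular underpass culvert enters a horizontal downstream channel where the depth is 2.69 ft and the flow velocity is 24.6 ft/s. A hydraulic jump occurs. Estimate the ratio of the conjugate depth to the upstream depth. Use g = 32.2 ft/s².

Fr₁ = V₁/√(g·y₁) = 24.6/√(32.2×2.69) = 2.64.
From the momentum equation for a rectangular channel, y₂/y₁ = ½[√(1 + 8Fr₁²) − 1] = ½[√56.89 − 1] = 3.27.

y₂/y₁ = 3.27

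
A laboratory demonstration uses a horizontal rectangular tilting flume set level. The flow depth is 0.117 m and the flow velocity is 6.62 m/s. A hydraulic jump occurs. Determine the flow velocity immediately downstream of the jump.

V₂ = 0.802 m/s

Fr₁ = V₁/√(g·y₁) = 6.62/√(9.81×0.117) = 6.18.
By Bélanger, y₂/y₁ = ½[√(1 + 8Fr₁²) − 1] = ½[√306.5 − 1] = 8.25.
y₂ = 8.25 × 0.117 = 0.966 m.
q = V₁·y₁ = 6.62 × 0.117 = 0.775 m²/s.
V₂ = q/y₂ = 0.775/0.966 = 0.802 m/s.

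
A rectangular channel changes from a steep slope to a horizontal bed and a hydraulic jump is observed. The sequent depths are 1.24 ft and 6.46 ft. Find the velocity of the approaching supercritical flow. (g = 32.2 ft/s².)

For a rectangular channel the momentum equation gives q² = ½·g·y₁·y₂·(y₁ + y₂) = ½×32.2×1.24×6.46×7.70 = 993.
q = √993 = 31.5 ft²/s.
V₁ = q/y₁ = 31.5/1.24 = 25.4 ft/s.

V₁ = 25.4 ft/s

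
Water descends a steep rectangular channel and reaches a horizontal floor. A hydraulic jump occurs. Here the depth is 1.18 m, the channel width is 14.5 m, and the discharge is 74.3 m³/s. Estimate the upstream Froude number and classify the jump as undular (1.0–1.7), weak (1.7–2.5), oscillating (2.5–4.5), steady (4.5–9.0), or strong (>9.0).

q = Q/b = 74.3/14.5 = 5.12 m²/s; V₁ = q/y₁ = 4.34 m/s. Fr₁ = V₁/√(g·y₁) = 1.28.
Fr₁ = 1.28 lies in the undular range.

Fr₁ = 1.28; undular jump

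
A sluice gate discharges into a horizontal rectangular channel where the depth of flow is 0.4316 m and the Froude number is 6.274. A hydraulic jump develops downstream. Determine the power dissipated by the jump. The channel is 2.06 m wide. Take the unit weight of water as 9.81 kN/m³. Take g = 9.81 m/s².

P = 583.9 kW

Fr₁ = 6.274 (given).
Bélanger equation: y₂/y₁ = ½[√(1 + 8Fr₁²) − 1] = ½[√315.90 − 1] = 8.387.
y₂ = 8.387 × 0.4316 = 3.620 m.
V₁ = Fr₁·√(g·y₁) = 6.274×√(9.81×0.4316) = 12.91 m/s; q = V₁·y₁ = 5.572 m²/s. V₂ = q/y₂ = 5.572/3.620 = 1.539 m/s. E₁ = y₁ + V₁²/2g = 8.926 m; E₂ = y₂ + V₂²/2g = 3.741 m. ΔE = E₁ − E₂ = 5.186 m.
Q = q·b = 5.572 × 2.06 = 11.48 m³/s. P = γ·Q·ΔE = 9.81 × 11.48 × 5.186 = 583.9 kW.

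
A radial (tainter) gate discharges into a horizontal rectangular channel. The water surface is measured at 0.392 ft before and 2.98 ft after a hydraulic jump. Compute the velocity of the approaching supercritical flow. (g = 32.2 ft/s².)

For a rectangular channel the momentum equation gives q² = ½·g·y₁·y₂·(y₁ + y₂) = ½×32.2×0.392×2.98×3.37 = 63.4.
q = √63.4 = 7.96 ft²/s.
V₁ = q/y₁ = 7.96/0.392 = 20.3 ft/s.

V₁ = 20.3 ft/s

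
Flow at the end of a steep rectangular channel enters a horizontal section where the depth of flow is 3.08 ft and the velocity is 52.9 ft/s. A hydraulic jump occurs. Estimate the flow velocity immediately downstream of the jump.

Fr₁ = V₁/√(g·y₁) = 52.9/√(32.2×3.08) = 5.31.
From the momentum equation for a rectangular channel, y₂/y₁ = ½[√(1 + 8Fr₁²) − 1] = ½[√226.7 − 1] = 7.03.
y₂ = 7.03 × 3.08 = 21.6 ft.
q = V₁·y₁ = 52.9 × 3.08 = 163 ft²/s.
V₂ = q/y₂ = 163/21.6 = 7.53 ft/s.

V₂ = 7.53 ft/s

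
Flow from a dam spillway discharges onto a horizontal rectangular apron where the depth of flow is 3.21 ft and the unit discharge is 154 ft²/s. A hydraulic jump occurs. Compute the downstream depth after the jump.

V₁ = q/y₁ = 154/3.21 = 48.0 ft/s. Fr₁ = V₁/√(g·y₁) = 48.0/√(32.2×3.21) = 4.72.
By Bélanger, y₂/y₁ = ½[√(1 + 8Fr₁²) − 1] = ½[√179.1 − 1] = 6.19.
y₂ = 6.19 × 3.21 = 19.9 ft.

y₂ = 19.9 ft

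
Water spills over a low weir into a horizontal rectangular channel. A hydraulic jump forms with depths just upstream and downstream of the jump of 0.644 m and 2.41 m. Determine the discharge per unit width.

For a rectangular channel the momentum equation gives q² = ½·g·y₁·y₂·(y₁ + y₂) = ½×9.81×0.644×2.41×3.05 = 23.2.
q = √23.2 = 4.82 m²/s.

q = 4.82 m²/s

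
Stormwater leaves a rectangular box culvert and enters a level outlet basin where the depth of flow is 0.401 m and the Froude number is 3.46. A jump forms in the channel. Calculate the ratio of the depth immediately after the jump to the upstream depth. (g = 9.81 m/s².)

Fr₁ = 3.46 (given).
From the momentum equation for a rectangular channel, y₂/y₁ = ½[√(1 + 8Fr₁²) − 1] = ½[√96.77 − 1] = 4.42.

y₂/y₁ = 4.42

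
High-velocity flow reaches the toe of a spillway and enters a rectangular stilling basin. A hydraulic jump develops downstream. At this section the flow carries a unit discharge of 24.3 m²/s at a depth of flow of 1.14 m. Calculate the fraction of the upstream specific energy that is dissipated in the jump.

V₁ = q/y₁ = 24.3/1.14 = 21.3 m/s. Fr₁ = V₁/√(g·y₁) = 21.3/√(9.81×1.14) = 6.37.
By Bélanger, y₂/y₁ = ½[√(1 + 8Fr₁²) − 1] = ½[√326.0 − 1] = 8.53.
y₂ = 8.53 × 1.14 = 9.72 m.
E₁ = y₁ + V₁²/2g = 24.3 m. ΔE = (y₂ − y₁)³/(4y₁y₂) = 14.3 m. ΔE/E₁ = 14.3/24.3 = 0.587.

ΔE/E₁ = 0.587 (58.7%)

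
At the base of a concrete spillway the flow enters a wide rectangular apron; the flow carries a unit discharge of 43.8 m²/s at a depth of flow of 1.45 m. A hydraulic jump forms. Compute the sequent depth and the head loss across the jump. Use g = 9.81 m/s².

V₁ = q/y₁ = 43.8/1.45 = 30.2 m/s. Fr₁ = V₁/√(g·y₁) = 30.2/√(9.81×1.45) = 8.01.
Sequent-depth ratio: y₂/y₁ = ½[√(1 + 8Fr₁²) − 1] = ½[√514.2 − 1] = 10.8.
y₂ = 10.8 × 1.45 = 15.7 m.
V₂ = q/y₂ = 43.8/15.7 = 2.79 m/s. E₁ = y₁ + V₁²/2g = 48.0 m; E₂ = y₂ + V₂²/2g = 16.1 m. ΔE = E₁ − E₂ = 31.8 m.

y₂ = 15.7 m; ΔE = 31.8 m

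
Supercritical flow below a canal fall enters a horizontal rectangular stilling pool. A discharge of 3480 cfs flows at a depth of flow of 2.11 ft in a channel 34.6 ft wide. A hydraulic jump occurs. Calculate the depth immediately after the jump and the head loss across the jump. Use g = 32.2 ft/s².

q = Q/b = 3480/34.6 = 101 ft²/s; V₁ = q/y₁ = 47.7 ft/s. Fr₁ = V₁/√(g·y₁) = 5.78.
Bélanger equation: y₂/y₁ = ½[√(1 + 8Fr₁²) − 1] = ½[√268.5 − 1] = 7.69.
y₂ = 7.69 × 2.11 = 16.2 ft.
Head loss: ΔE = (y₂ − y₁)³/(4y₁y₂) = (16.2 − 2.11)³/(4×2.11×16.2) = 2817/137 = 20.6 ft.

y₂ = 16.2 ft; ΔE = 20.6 ft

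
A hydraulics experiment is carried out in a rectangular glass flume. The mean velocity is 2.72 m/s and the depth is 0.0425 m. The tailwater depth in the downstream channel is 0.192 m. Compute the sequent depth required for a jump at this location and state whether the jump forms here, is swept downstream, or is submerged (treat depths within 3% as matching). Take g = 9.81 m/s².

Fr₁ = V₁/√(g·y₁) = 2.72/√(9.81×0.0425) = 4.21.
From the momentum equation for a rectangular channel, y₂/y₁ = ½[√(1 + 8Fr₁²) − 1] = ½[√143.0 − 1] = 5.48.
y₂ = 5.48 × 0.0425 = 0.233 m.
Tailwater y_tw = 0.192 m: y_tw < y₂, so the jump is swept downstream.

y₂ = 0.233 m; the jump is swept downstream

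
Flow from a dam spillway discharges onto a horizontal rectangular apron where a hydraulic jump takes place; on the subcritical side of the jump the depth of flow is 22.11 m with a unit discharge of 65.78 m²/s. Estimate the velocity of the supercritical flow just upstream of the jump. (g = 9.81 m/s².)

V₁ = 39.22 m/s

V₂ = q/y₂ = 65.78/22.11 = 2.975 m/s; Fr₂ = V₂/√(g·y₂) = 0.2020.
Since the conjugate-depth ratio holds either way, y₁/y₂ = ½[√(1 + 8Fr₂²) − 1] = ½[√1.3265 − 1] = 0.07586.
y₁ = 0.07586 × 22.11 = 1.677 m.
V₁ = q/y₁ = 65.78/1.677 = 39.22 m/s.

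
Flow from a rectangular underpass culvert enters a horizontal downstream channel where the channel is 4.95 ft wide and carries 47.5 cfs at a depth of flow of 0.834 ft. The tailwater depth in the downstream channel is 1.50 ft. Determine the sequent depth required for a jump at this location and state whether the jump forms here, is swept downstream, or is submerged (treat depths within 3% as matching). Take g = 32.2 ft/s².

y₂ = 2.23 ft; the jump is swept downstream

q = Q/b = 47.5/4.95 = 9.60 ft²/s; V₁ = q/y₁ = 11.5 ft/s. Fr₁ = V₁/√(g·y₁) = 2.22.
Bélanger equation: y₂/y₁ = ½[√(1 + 8Fr₁²) − 1] = ½[√40.44 − 1] = 2.68.
y₂ = 2.68 × 0.834 = 2.23 ft.
Tailwater y_tw = 1.50 ft: y_tw < y₂, so the jump is swept downstream.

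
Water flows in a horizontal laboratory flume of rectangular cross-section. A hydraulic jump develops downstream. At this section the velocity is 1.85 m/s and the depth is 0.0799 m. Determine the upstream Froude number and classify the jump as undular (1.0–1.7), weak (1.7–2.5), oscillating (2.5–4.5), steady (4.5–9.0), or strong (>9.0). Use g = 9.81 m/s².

Fr₁ = 2.09; weak jump

Fr₁ = V₁/√(g·y₁) = 1.85/√(9.81×0.0799) = 2.09.
Fr₁ = 2.09 lies in the weak range.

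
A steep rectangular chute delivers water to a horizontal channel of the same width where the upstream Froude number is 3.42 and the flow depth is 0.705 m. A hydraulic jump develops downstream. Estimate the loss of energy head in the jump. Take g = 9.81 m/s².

Fr₁ = 3.42 (given).
From the momentum equation for a rectangular channel, y₂/y₁ = ½[√(1 + 8Fr₁²) − 1] = ½[√94.57 − 1] = 4.36.
y₂ = 4.36 × 0.705 = 3.08 m.
Head loss: ΔE = (y₂ − y₁)³/(4y₁y₂) = (3.08 − 0.705)³/(4×0.705×3.08) = 13.3/8.67 = 1.54 m.

ΔE = 1.54 m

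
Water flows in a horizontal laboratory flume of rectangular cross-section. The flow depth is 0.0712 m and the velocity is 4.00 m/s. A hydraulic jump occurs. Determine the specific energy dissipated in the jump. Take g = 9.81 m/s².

Fr₁ = V₁/√(g·y₁) = 4.00/√(9.81×0.0712) = 4.79.
From the momentum equation for a rectangular channel, y₂/y₁ = ½[√(1 + 8Fr₁²) − 1] = ½[√184.3 − 1] = 6.29.
y₂ = 6.29 × 0.0712 = 0.448 m.
Head loss: ΔE = (y₂ − y₁)³/(4y₁y₂) = (0.448 − 0.0712)³/(4×0.0712×0.448) = 0.0533/0.127 = 0.418 m.

ΔE = 0.418 m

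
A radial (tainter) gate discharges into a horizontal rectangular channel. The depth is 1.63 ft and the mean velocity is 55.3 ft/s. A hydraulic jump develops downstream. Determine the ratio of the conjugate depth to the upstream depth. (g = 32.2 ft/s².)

Fr₁ = V₁/√(g·y₁) = 55.3/√(32.2×1.63) = 7.63.
Conjugate-depth relation: y₂/y₁ = ½[√(1 + 8Fr₁²) − 1] = ½[√467.1 − 1] = 10.3.

y₂/y₁ = 10.3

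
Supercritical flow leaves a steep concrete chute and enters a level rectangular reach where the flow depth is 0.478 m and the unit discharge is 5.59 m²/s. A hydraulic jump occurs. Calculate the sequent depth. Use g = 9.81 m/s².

V₁ = q/y₁ = 5.59/0.478 = 11.7 m/s. Fr₁ = V₁/√(g·y₁) = 11.7/√(9.81×0.478) = 5.40.
From the momentum equation for a rectangular channel, y₂/y₁ = ½[√(1 + 8Fr₁²) − 1] = ½[√234.3 − 1] = 7.15.
y₂ = 7.15 × 0.478 = 3.42 m.

y₂ = 3.42 m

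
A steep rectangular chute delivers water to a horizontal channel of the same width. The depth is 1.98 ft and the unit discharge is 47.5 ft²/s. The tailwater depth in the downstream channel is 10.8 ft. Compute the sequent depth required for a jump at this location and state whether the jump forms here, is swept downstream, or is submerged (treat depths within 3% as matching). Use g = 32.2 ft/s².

V₁ = q/y₁ = 47.5/1.98 = 24.0 ft/s. Fr₁ = V₁/√(g·y₁) = 24.0/√(32.2×1.98) = 3.00.
By Bélanger, y₂/y₁ = ½[√(1 + 8Fr₁²) − 1] = ½[√73.21 − 1] = 3.78.
y₂ = 3.78 × 1.98 = 7.48 ft.
Tailwater y_tw = 10.8 ft: y_tw > y₂, so the jump is submerged.

y₂ = 7.48 ft; the jump is submerged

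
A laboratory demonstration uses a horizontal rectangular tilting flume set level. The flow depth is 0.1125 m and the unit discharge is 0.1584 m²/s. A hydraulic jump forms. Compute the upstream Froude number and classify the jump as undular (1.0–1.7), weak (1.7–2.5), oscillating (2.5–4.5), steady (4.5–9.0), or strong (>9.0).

Fr₁ = 1.340; undular jump

V₁ = q/y₁ = 0.1584/0.1125 = 1.408 m/s. Fr₁ = V₁/√(g·y₁) = 1.408/√(9.81×0.1125) = 1.340.
Fr₁ = 1.340 lies in the undular range.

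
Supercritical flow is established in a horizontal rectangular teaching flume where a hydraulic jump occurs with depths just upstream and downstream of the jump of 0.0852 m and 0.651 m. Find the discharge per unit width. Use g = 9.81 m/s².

q = 0.448 m²/s

For a rectangular channel the momentum equation gives q² = ½·g·y₁·y₂·(y₁ + y₂) = ½×9.81×0.0852×0.651×0.736 = 0.200.
q = √0.200 = 0.448 m²/s.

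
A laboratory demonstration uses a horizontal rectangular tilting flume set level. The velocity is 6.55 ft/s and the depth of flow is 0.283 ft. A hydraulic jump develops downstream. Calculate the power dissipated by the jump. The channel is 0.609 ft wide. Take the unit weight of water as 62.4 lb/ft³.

Fr₁ = V₁/√(g·y₁) = 6.55/√(32.2×0.283) = 2.17.
From the momentum equation for a rectangular channel, y₂/y₁ = ½[√(1 + 8Fr₁²) − 1] = ½[√38.66 − 1] = 2.61.
y₂ = 2.61 × 0.283 = 0.738 ft.
q = V₁·y₁ = 6.55 × 0.283 = 1.85 ft²/s. V₂ = q/y₂ = 1.85/0.738 = 2.51 ft/s. E₁ = y₁ + V₁²/2g = 0.949 ft; E₂ = y₂ + V₂²/2g = 0.836 ft. ΔE = E₁ − E₂ = 0.113 ft.
Q = q·b = 1.85 × 0.609 = 1.13 cfs. P = γ·Q·ΔE/550 = 62.4 × 1.13 × 0.113 / 550 = 0.0145 hp.

P = 0.0145 hp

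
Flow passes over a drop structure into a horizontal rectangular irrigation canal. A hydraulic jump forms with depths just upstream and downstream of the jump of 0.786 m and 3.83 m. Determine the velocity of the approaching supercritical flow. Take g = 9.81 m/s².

V₁ = 10.5 m/s

For a rectangular channel the momentum equation gives q² = ½·g·y₁·y₂·(y₁ + y₂) = ½×9.81×0.786×3.83×4.62 = 68.2.
q = √68.2 = 8.26 m²/s.
V₁ = q/y₁ = 8.26/0.786 = 10.5 m/s.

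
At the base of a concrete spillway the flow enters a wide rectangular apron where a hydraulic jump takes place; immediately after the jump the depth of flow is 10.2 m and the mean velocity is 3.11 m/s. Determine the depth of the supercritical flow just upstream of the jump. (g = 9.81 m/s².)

Fr₂ = V₂/√(g·y₂) = 3.11/√(9.81×10.2) = 0.311.
Since the conjugate-depth ratio holds either way, y₁/y₂ = ½[√(1 + 8Fr₂²) − 1] = ½[√1.773 − 1] = 0.166.
y₁ = 0.166 × 10.2 = 1.69 m.

y₁ = 1.69 m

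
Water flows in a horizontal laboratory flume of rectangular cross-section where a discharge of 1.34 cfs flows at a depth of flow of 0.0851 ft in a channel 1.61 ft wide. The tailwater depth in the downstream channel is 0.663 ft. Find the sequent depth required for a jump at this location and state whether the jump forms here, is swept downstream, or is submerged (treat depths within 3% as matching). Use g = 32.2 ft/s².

y₂ = 0.670 ft; the jump forms here

q = Q/b = 1.34/1.61 = 0.832 ft²/s; V₁ = q/y₁ = 9.78 ft/s. Fr₁ = V₁/√(g·y₁) = 5.91.
Conjugate-depth relation: y₂/y₁ = ½[√(1 + 8Fr₁²) − 1] = ½[√280.3 − 1] = 7.87.
y₂ = 7.87 × 0.0851 = 0.670 ft.
Tailwater y_tw = 0.663 ft: y_tw ≈ y₂, so the jump forms here.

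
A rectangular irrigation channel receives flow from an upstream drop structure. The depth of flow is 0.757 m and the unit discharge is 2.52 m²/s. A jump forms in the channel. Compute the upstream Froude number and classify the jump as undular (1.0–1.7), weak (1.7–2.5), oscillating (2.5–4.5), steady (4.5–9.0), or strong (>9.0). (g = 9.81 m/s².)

V₁ = q/y₁ = 2.52/0.757 = 3.33 m/s. Fr₁ = V₁/√(g·y₁) = 3.33/√(9.81×0.757) = 1.22.
Fr₁ = 1.22 lies in the undular range.

Fr₁ = 1.22; undular jump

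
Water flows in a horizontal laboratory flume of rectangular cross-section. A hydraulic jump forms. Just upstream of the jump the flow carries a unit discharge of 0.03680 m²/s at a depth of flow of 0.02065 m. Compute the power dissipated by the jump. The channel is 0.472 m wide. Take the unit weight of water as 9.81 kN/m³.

P = 0.01203 kW

V₁ = q/y₁ = 0.03680/0.02065 = 1.782 m/s. Fr₁ = V₁/√(g·y₁) = 1.782/√(9.81×0.02065) = 3.959.
From the momentum equation for a rectangular channel, y₂/y₁ = ½[√(1 + 8Fr₁²) − 1] = ½[√126.42 − 1] = 5.122.
y₂ = 5.122 × 0.02065 = 0.1058 m.
Head loss: ΔE = (y₂ − y₁)³/(4y₁y₂) = (0.1058 − 0.02065)³/(4×0.02065×0.1058) = 0.0006166/0.008736 = 0.07058 m.
Q = q·b = 0.03680 × 0.472 = 0.01737 m³/s. P = γ·Q·ΔE = 9.81 × 0.01737 × 0.07058 = 0.01203 kW.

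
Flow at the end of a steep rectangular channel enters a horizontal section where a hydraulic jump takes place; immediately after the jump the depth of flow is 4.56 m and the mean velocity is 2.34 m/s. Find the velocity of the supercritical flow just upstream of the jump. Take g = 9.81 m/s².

V₁ = 11.5 m/s

Fr₂ = V₂/√(g·y₂) = 2.34/√(9.81×4.56) = 0.350.
The Bélanger relation is symmetric: y₁/y₂ = ½[√(1 + 8Fr₂²) − 1] = ½[√1.979 − 1] = 0.203.
y₁ = 0.203 × 4.56 = 0.928 m.
V₁ = q/y₁ = 10.7/0.928 = 11.5 m/s.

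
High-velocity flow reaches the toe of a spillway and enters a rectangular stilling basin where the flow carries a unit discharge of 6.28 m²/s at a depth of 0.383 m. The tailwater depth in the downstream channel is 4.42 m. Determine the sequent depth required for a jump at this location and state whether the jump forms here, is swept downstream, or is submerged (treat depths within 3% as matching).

y₂ = 4.39 m; the jump forms here

V₁ = q/y₁ = 6.28/0.383 = 16.4 m/s. Fr₁ = V₁/√(g·y₁) = 16.4/√(9.81×0.383) = 8.46.
By Bélanger, y₂/y₁ = ½[√(1 + 8Fr₁²) − 1] = ½[√573.5 − 1] = 11.5.
y₂ = 11.5 × 0.383 = 4.39 m.
Tailwater y_tw = 4.42 m: y_tw ≈ y₂, so the jump forms here.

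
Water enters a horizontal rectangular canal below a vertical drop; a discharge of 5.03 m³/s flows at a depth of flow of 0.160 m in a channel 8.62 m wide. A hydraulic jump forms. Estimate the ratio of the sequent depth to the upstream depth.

y₂/y₁ = 3.65

q = Q/b = 5.03/8.62 = 0.584 m²/s; V₁ = q/y₁ = 3.65 m/s. Fr₁ = V₁/√(g·y₁) = 2.91.
By Bélanger, y₂/y₁ = ½[√(1 + 8Fr₁²) − 1] = ½[√68.79 − 1] = 3.65.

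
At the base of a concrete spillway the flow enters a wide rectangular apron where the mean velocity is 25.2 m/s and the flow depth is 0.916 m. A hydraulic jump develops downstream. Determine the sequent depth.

y₂ = 10.4 m

Fr₁ = V₁/√(g·y₁) = 25.2/√(9.81×0.916) = 8.41.
Bélanger equation: y₂/y₁ = ½[√(1 + 8Fr₁²) − 1] = ½[√566.4 − 1] = 11.4.
y₂ = 11.4 × 0.916 = 10.4 m.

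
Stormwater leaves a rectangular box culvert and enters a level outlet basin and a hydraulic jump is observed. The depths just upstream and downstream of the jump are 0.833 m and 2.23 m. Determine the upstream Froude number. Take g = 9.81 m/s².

For a rectangular channel the momentum equation gives q² = ½·g·y₁·y₂·(y₁ + y₂) = ½×9.81×0.833×2.23×3.06 = 27.9.
q = √27.9 = 5.28 m²/s.
V₁ = q/y₁ = 6.34 m/s; Fr₁ = V₁/√(g·y₁) = 2.22.

Fr₁ = 2.22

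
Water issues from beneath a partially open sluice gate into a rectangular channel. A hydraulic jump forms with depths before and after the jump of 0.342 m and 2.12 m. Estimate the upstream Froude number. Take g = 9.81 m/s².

For a rectangular channel the momentum equation gives q² = ½·g·y₁·y₂·(y₁ + y₂) = ½×9.81×0.342×2.12×2.46 = 8.76.
q = √8.76 = 2.96 m²/s.
V₁ = q/y₁ = 8.65 m/s; Fr₁ = V₁/√(g·y₁) = 4.72.

Fr₁ = 4.72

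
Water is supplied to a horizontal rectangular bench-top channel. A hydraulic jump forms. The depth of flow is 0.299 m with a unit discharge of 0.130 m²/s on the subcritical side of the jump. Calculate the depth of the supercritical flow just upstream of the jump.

V₂ = q/y₂ = 0.130/0.299 = 0.435 m/s; Fr₂ = V₂/√(g·y₂) = 0.254.
From the momentum equation (using Fr₂), y₁/y₂ = ½[√(1 + 8Fr₂²) − 1] = ½[√1.516 − 1] = 0.116.
y₁ = 0.116 × 0.299 = 0.0345 m.

y₁ = 0.0345 m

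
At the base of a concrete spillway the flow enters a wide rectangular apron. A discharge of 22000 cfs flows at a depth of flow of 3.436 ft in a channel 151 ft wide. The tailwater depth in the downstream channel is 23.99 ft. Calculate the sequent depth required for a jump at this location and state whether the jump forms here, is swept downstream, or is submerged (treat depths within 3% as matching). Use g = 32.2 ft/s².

q = Q/b = 22000/151 = 145.7 ft²/s; V₁ = q/y₁ = 42.40 ft/s. Fr₁ = V₁/√(g·y₁) = 4.031.
Sequent-depth ratio: y₂/y₁ = ½[√(1 + 8Fr₁²) − 1] = ½[√131.01 − 1] = 5.223.
y₂ = 5.223 × 3.436 = 17.95 ft.
Tailwater y_tw = 23.99 ft: y_tw > y₂, so the jump is submerged.

y₂ = 17.95 ft; the jump is submerged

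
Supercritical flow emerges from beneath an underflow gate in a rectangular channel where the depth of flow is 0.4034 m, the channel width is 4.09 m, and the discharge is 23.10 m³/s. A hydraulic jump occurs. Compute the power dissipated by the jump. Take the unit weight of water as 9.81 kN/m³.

P = 1465 kW

q = Q/b = 23.10/4.09 = 5.648 m²/s; V₁ = q/y₁ = 14.00 m/s. Fr₁ = V₁/√(g·y₁) = 7.038.
Conjugate-depth relation: y₂/y₁ = ½[√(1 + 8Fr₁²) − 1] = ½[√397.27 − 1] = 9.466.
y₂ = 9.466 × 0.4034 = 3.819 m.
Head loss: ΔE = (y₂ − y₁)³/(4y₁y₂) = (3.819 − 0.4034)³/(4×0.4034×3.819) = 39.83/6.162 = 6.464 m.
P = γ·Q·ΔE = 9.81 × 23.10 × 6.464 = 1465 kW.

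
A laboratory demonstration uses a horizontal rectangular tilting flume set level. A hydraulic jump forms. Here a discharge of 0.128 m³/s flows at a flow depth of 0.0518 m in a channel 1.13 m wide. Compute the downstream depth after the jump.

y₂ = 0.200 m

q = Q/b = 0.128/1.13 = 0.113 m²/s; V₁ = q/y₁ = 2.19 m/s. Fr₁ = V₁/√(g·y₁) = 3.07.
Conjugate-depth relation: y₂/y₁ = ½[√(1 + 8Fr₁²) − 1] = ½[√76.28 − 1] = 3.87.
y₂ = 3.87 × 0.0518 = 0.200 m.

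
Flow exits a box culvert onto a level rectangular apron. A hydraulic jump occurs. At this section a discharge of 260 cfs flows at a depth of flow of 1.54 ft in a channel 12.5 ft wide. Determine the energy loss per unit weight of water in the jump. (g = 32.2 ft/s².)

ΔE = 0.340 ft

q = Q/b = 260/12.5 = 20.8 ft²/s; V₁ = q/y₁ = 13.5 ft/s. Fr₁ = V₁/√(g·y₁) = 1.92.
Sequent-depth ratio: y₂/y₁ = ½[√(1 + 8Fr₁²) − 1] = ½[√30.43 − 1] = 2.26.
y₂ = 2.26 × 1.54 = 3.48 ft.
Head loss: ΔE = (y₂ − y₁)³/(4y₁y₂) = (3.48 − 1.54)³/(4×1.54×3.48) = 7.27/21.4 = 0.340 ft.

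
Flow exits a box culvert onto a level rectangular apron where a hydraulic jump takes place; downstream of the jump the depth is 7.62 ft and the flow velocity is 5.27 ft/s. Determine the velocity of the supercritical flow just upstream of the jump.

Fr₂ = V₂/√(g·y₂) = 5.27/√(32.2×7.62) = 0.336.
From the momentum equation (using Fr₂), y₁/y₂ = ½[√(1 + 8Fr₂²) − 1] = ½[√1.906 − 1] = 0.190.
y₁ = 0.190 × 7.62 = 1.45 ft.
V₁ = q/y₁ = 40.2/1.45 = 27.7 ft/s.

V₁ = 27.7 ft/s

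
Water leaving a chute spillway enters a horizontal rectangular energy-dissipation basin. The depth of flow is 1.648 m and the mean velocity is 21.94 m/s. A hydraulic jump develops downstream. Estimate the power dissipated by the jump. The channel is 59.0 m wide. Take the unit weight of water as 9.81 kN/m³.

Fr₁ = V₁/√(g·y₁) = 21.94/√(9.81×1.648) = 5.457.
By Bélanger, y₂/y₁ = ½[√(1 + 8Fr₁²) − 1] = ½[√239.20 − 1] = 7.233.
y₂ = 7.233 × 1.648 = 11.92 m.
q = V₁·y₁ = 21.94 × 1.648 = 36.16 m²/s. V₂ = q/y₂ = 36.16/11.92 = 3.033 m/s. E₁ = y₁ + V₁²/2g = 26.18 m; E₂ = y₂ + V₂²/2g = 12.39 m. ΔE = E₁ − E₂ = 13.79 m.
Q = q·b = 36.16 × 59.0 = 2133 m³/s. P = γ·Q·ΔE = 9.81 × 2133 × 13.79 = 288659 kW.

P = 288659 kW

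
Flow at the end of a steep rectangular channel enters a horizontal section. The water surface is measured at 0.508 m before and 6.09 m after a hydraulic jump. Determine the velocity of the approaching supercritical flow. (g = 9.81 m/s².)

V₁ = 19.7 m/s

For a rectangular channel the momentum equation gives q² = ½·g·y₁·y₂·(y₁ + y₂) = ½×9.81×0.508×6.09×6.60 = 100.
q = √100 = 10.0 m²/s.
V₁ = q/y₁ = 10.0/0.508 = 19.7 m/s.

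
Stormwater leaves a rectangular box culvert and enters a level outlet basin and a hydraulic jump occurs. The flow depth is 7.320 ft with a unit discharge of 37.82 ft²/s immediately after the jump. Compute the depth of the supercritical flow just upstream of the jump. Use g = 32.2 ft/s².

y₁ = 1.393 ft

V₂ = q/y₂ = 37.82/7.320 = 5.167 ft/s; Fr₂ = V₂/√(g·y₂) = 0.3365.
Since the conjugate-depth ratio holds either way, y₁/y₂ = ½[√(1 + 8Fr₂²) − 1] = ½[√1.9060 − 1] = 0.1903.
y₁ = 0.1903 × 7.320 = 1.393 ft.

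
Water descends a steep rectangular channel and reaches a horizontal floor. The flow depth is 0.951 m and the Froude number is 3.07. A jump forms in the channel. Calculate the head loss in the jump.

Fr₁ = 3.07 (given).
Bélanger equation: y₂/y₁ = ½[√(1 + 8Fr₁²) − 1] = ½[√76.40 − 1] = 3.87.
y₂ = 3.87 × 0.951 = 3.68 m.
V₁ = Fr₁·√(g·y₁) = 3.07×√(9.81×0.951) = 9.38 m/s; q = V₁·y₁ = 8.92 m²/s. V₂ = q/y₂ = 8.92/3.68 = 2.42 m/s. E₁ = y₁ + V₁²/2g = 5.43 m; E₂ = y₂ + V₂²/2g = 3.98 m. ΔE = E₁ − E₂ = 1.45 m.

ΔE = 1.45 m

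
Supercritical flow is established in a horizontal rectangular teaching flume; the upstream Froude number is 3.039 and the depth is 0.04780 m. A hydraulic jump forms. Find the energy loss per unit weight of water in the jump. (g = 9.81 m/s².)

Fr₁ = 3.039 (given).
By Bélanger, y₂/y₁ = ½[√(1 + 8Fr₁²) − 1] = ½[√74.884 − 1] = 3.827.
y₂ = 3.827 × 0.04780 = 0.1829 m.
V₁ = Fr₁·√(g·y₁) = 3.039×√(9.81×0.04780) = 2.081 m/s; q = V₁·y₁ = 0.09947 m²/s. V₂ = q/y₂ = 0.09947/0.1829 = 0.5438 m/s. E₁ = y₁ + V₁²/2g = 0.2685 m; E₂ = y₂ + V₂²/2g = 0.1980 m. ΔE = E₁ − E₂ = 0.07054 m.

ΔE = 0.07054 m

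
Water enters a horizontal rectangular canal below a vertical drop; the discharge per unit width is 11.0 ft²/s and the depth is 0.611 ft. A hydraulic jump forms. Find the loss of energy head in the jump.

ΔE = 2.25 ft

V₁ = q/y₁ = 11.0/0.611 = 18.0 ft/s. Fr₁ = V₁/√(g·y₁) = 18.0/√(32.2×0.611) = 4.06.
Sequent-depth ratio: y₂/y₁ = ½[√(1 + 8Fr₁²) − 1] = ½[√132.8 − 1] = 5.26.
y₂ = 5.26 × 0.611 = 3.21 ft.
V₂ = q/y₂ = 11.0/3.21 = 3.42 ft/s. E₁ = y₁ + V₁²/2g = 5.64 ft; E₂ = y₂ + V₂²/2g = 3.40 ft. ΔE = E₁ − E₂ = 2.25 ft.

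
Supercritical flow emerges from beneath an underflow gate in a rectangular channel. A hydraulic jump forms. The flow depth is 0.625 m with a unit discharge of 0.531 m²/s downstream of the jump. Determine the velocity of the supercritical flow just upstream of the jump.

V₁ = 4.32 m/s

V₂ = q/y₂ = 0.531/0.625 = 0.850 m/s; Fr₂ = V₂/√(g·y₂) = 0.343.
Applying the sequent-depth relation in reverse, y₁/y₂ = ½[√(1 + 8Fr₂²) − 1] = ½[√1.942 − 1] = 0.197.
y₁ = 0.197 × 0.625 = 0.123 m.
V₁ = q/y₁ = 0.531/0.123 = 4.32 m/s.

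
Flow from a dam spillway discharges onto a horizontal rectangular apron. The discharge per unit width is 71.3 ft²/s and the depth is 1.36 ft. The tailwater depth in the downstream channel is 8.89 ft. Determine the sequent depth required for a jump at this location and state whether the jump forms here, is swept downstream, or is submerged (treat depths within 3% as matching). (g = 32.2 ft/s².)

y₂ = 14.6 ft; the jump is swept downstream

V₁ = q/y₁ = 71.3/1.36 = 52.4 ft/s. Fr₁ = V₁/√(g·y₁) = 52.4/√(32.2×1.36) = 7.92.
From the momentum equation for a rectangular channel, y₂/y₁ = ½[√(1 + 8Fr₁²) − 1] = ½[√503.1 − 1] = 10.7.
y₂ = 10.7 × 1.36 = 14.6 ft.
Tailwater y_tw = 8.89 ft: y_tw < y₂, so the jump is swept downstream.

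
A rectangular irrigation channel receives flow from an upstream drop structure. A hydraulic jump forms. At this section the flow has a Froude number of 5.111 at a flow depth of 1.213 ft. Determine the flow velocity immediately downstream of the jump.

Fr₁ = 5.111 (given).
Sequent-depth ratio: y₂/y₁ = ½[√(1 + 8Fr₁²) − 1] = ½[√209.98 − 1] = 6.745.
y₂ = 6.745 × 1.213 = 8.182 ft.
V₁ = Fr₁·√(g·y₁) = 5.111×√(32.2×1.213) = 31.94 ft/s; q = V₁·y₁ = 38.75 ft²/s.
V₂ = q/y₂ = 38.75/8.182 = 4.735 ft/s.

V₂ = 4.735 ft/s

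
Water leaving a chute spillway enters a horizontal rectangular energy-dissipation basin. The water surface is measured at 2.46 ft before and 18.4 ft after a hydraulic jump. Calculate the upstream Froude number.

Fr₁ = 5.63

For a rectangular channel the momentum equation gives q² = ½·g·y₁·y₂·(y₁ + y₂) = ½×32.2×2.46×18.4×20.9 = 15202.
q = √15202 = 123 ft²/s.
V₁ = q/y₁ = 50.1 ft/s; Fr₁ = V₁/√(g·y₁) = 5.63.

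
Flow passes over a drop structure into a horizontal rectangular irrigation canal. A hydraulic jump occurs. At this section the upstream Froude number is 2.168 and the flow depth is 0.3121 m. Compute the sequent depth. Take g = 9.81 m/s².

Fr₁ = 2.168 (given).
From the momentum equation for a rectangular channel, y₂/y₁ = ½[√(1 + 8Fr₁²) − 1] = ½[√38.602 − 1] = 2.607.
y₂ = 2.607 × 0.3121 = 0.8135 m.

y₂ = 0.8135 m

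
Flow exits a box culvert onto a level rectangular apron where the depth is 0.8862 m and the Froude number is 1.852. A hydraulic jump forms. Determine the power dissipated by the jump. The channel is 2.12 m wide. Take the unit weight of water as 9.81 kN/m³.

P = 16.33 kW

Fr₁ = 1.852 (given).
By Bélanger, y₂/y₁ = ½[√(1 + 8Fr₁²) − 1] = ½[√28.439 − 1] = 2.166.
y₂ = 2.166 × 0.8862 = 1.920 m.
Head loss: ΔE = (y₂ − y₁)³/(4y₁y₂) = (1.920 − 0.8862)³/(4×0.8862×1.920) = 1.104/6.806 = 0.1623 m.
V₁ = Fr₁·√(g·y₁) = 1.852×√(9.81×0.8862) = 5.461 m/s; q = V₁·y₁ = 4.839 m²/s. Q = q·b = 4.839 × 2.12 = 10.26 m³/s. P = γ·Q·ΔE = 9.81 × 10.26 × 0.1623 = 16.33 kW.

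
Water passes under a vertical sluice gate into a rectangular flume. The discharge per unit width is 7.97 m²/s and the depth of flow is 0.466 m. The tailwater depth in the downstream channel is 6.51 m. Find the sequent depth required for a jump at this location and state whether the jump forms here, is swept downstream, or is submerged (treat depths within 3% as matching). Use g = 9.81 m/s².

V₁ = q/y₁ = 7.97/0.466 = 17.1 m/s. Fr₁ = V₁/√(g·y₁) = 17.1/√(9.81×0.466) = 8.00.
Conjugate-depth relation: y₂/y₁ = ½[√(1 + 8Fr₁²) − 1] = ½[√512.9 − 1] = 10.8.
y₂ = 10.8 × 0.466 = 5.04 m.
Tailwater y_tw = 6.51 m: y_tw > y₂, so the jump is submerged.

y₂ = 5.04 m; the jump is submerged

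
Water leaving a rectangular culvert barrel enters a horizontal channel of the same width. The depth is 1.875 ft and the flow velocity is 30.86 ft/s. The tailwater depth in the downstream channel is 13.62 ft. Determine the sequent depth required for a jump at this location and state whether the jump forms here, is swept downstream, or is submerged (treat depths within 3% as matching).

y₂ = 9.635 ft; the jump is submerged

Fr₁ = V₁/√(g·y₁) = 30.86/√(32.2×1.875) = 3.972.
By Bélanger, y₂/y₁ = ½[√(1 + 8Fr₁²) − 1] = ½[√127.19 − 1] = 5.139.
y₂ = 5.139 × 1.875 = 9.635 ft.
Tailwater y_tw = 13.62 ft: y_tw > y₂, so the jump is submerged.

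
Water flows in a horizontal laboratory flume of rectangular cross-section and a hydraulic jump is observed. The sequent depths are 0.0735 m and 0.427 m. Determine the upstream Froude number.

Fr₁ = 4.45

For a rectangular channel the momentum equation gives q² = ½·g·y₁·y₂·(y₁ + y₂) = ½×9.81×0.0735×0.427×0.500 = 0.0770.
q = √0.0770 = 0.278 m²/s.
V₁ = q/y₁ = 3.78 m/s; Fr₁ = V₁/√(g·y₁) = 4.45.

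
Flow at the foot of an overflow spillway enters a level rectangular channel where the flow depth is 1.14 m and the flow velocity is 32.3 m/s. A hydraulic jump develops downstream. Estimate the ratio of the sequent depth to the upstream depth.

y₂/y₁ = 13.2

Fr₁ = V₁/√(g·y₁) = 32.3/√(9.81×1.14) = 9.66.
By Bélanger, y₂/y₁ = ½[√(1 + 8Fr₁²) − 1] = ½[√747.3 − 1] = 13.2.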